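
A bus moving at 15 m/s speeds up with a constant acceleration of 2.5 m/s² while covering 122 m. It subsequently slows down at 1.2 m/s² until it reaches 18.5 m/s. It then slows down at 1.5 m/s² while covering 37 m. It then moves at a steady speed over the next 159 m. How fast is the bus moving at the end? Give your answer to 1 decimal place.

15.2 m/s

Phase 1 (accelerating): v₀ = 15.0 m/s, a = 2.5 m/s².
v² = v₀² + 2aΔx = 15.0² + 2·2.5·122 = 835 → v = 28.9 m/s
t = (v − v₀)/a = (28.9 − 15.0)/2.5 = 5.56 s

Phase 2 (decelerating): v₀ = 28.9 m/s, a = -1.2 m/s².
v = v₀ + at → t = (18.5 − 28.9) / -1.2 = 8.66 s
v² = v₀² + 2aΔx → Δx = (18.5² − 28.9²)/(2·-1.2) = 205 m

Phase 3 (decelerating): v₀ = 18.5 m/s, a = -1.5 m/s².
v² = v₀² + 2aΔx = 18.5² + 2·-1.5·37 = 231 → v = 15.2 m/s
t = (v − v₀)/a = (15.2 − 18.5)/-1.5 = 2.20 s

Phase 4 (constant speed): v₀ = 15.2 m/s, a = 0 m/s².
Constant speed: t = d/v = 159/15.2 = 10.5 s
Final speed = 15.2 m/s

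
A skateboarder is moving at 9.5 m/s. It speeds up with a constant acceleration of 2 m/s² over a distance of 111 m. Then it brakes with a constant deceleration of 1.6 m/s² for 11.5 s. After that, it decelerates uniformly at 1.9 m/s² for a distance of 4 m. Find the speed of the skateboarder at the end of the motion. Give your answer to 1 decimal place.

2.6 m/s

Phase 1 (accelerating): v₀ = 9.50 m/s, a = 2 m/s².
v² = v₀² + 2aΔx = 9.50² + 2·2·111 = 534 → v = 23.1 m/s
t = (v − v₀)/a = (23.1 − 9.50)/2 = 6.81 s

Phase 2 (decelerating): v₀ = 23.1 m/s, a = -1.6 m/s².
v = v₀ + at = 23.1 + (-1.6)(11.5) = 4.71 m/s
Δx = v₀t + ½at² = 23.1·11.5 + 0.5·-1.6·11.5² = 160 m

Phase 3 (decelerating): v₀ = 4.71 m/s, a = -1.9 m/s².
v² = v₀² + 2aΔx = 4.71² + 2·-1.9·4 = 7.02 → v = 2.65 m/s
t = (v − v₀)/a = (2.65 − 4.71)/-1.9 = 1.09 s
Final speed = 2.65 m/s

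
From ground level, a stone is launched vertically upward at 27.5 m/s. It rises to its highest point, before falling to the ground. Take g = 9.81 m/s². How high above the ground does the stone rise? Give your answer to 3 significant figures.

Phase 1 (rising): v₀ = 27.5 m/s, a = -9.81 m/s².
v = v₀ + at → t = (0 − 27.5) / -9.81 = 2.80 s
v² = v₀² + 2aΔx → Δx = (0² − 27.5²)/(2·-9.81) = 38.5 m
Maximum height = 38.5 m

38.5 m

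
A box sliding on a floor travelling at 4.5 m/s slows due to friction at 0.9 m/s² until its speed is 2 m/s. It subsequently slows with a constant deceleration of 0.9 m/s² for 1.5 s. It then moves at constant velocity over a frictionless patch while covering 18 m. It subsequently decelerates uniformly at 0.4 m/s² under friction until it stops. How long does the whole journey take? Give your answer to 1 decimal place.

Phase 1 (decelerating): v₀ = 4.50 m/s, a = -0.9 m/s².
v = v₀ + at → t = (2 − 4.50) / -0.9 = 2.78 s
v² = v₀² + 2aΔx → Δx = (2² − 4.50²)/(2·-0.9) = 9.03 m

Phase 2 (decelerating): v₀ = 2.00 m/s, a = -0.9 m/s².
v = v₀ + at = 2.00 + (-0.9)(1.5) = 0.650 m/s
Δx = v₀t + ½at² = 2.00·1.5 + 0.5·-0.9·1.5² = 1.99 m

Phase 3 (constant speed): v₀ = 0.650 m/s, a = 0 m/s².
Constant speed: t = d/v = 18/0.650 = 27.7 s

Phase 4 (decelerating): v₀ = 0.650 m/s, a = -0.4 m/s².
v = v₀ + at → t = (0 − 0.650) / -0.4 = 1.62 s
v² = v₀² + 2aΔx → Δx = (0² − 0.650²)/(2·-0.4) = 0.528 m
Total time = 2.78 + 1.50 + 27.7 + 1.62 = 33.6 s

33.6 s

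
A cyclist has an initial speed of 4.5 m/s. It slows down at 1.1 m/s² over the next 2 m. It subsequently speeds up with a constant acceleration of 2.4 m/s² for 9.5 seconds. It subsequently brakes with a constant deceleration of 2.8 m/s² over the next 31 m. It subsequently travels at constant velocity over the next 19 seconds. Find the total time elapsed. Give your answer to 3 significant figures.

Phase 1 (decelerating): v₀ = 4.50 m/s, a = -1.1 m/s².
v² = v₀² + 2aΔx = 4.50² + 2·-1.1·2 = 15.8 → v = 3.98 m/s
t = (v − v₀)/a = (3.98 − 4.50)/-1.1 = 0.472 s

Phase 2 (accelerating): v₀ = 3.98 m/s, a = 2.4 m/s².
v = v₀ + at = 3.98 + (2.4)(9.5) = 26.8 m/s
Δx = v₀t + ½at² = 3.98·9.5 + 0.5·2.4·9.5² = 146 m

Phase 3 (decelerating): v₀ = 26.8 m/s, a = -2.8 m/s².
v² = v₀² + 2aΔx = 26.8² + 2·-2.8·31 = 544 → v = 23.3 m/s
t = (v − v₀)/a = (23.3 − 26.8)/-2.8 = 1.24 s

Phase 4 (constant speed): v₀ = 23.3 m/s, a = 0 m/s².
v = v₀ + at = 23.3 + (0)(19) = 23.3 m/s
Δx = v₀t + ½at² = 23.3·19 + 0.5·0·19² = 443 m
Total time = 0.472 + 9.50 + 1.24 + 19.0 = 30.2 s

30.2 s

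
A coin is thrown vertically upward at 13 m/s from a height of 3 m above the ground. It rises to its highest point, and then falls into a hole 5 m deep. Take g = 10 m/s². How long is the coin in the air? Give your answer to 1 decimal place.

Phase 1 (rising): v₀ = 13.0 m/s, a = -10 m/s².
v = v₀ + at → t = (0 − 13.0) / -10 = 1.30 s
v² = v₀² + 2aΔx → Δx = (0² − 13.0²)/(2·-10) = 8.45 m

Phase 2 (falling): v₀ = 0 m/s, a = -10 m/s².
Falls 16.4 m from rest: t = √(2·16.4/10) = 1.81 s; v = g·t = 18.1 m/s.
Total time = 1.30 + 1.81 = 3.11 s

3.1 s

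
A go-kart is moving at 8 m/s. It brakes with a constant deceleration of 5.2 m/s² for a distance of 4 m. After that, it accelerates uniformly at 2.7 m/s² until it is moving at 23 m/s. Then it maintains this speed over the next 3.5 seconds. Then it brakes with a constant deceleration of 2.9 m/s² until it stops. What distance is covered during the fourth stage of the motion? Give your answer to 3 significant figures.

91.2 m

Phase 1 (decelerating): v₀ = 8.00 m/s, a = -5.2 m/s².
v² = v₀² + 2aΔx = 8.00² + 2·-5.2·4 = 22.4 → v = 4.73 m/s
t = (v − v₀)/a = (4.73 − 8.00)/-5.2 = 0.628 s

Phase 2 (accelerating): v₀ = 4.73 m/s, a = 2.7 m/s².
v = v₀ + at → t = (23 − 4.73) / 2.7 = 6.77 s
v² = v₀² + 2aΔx → Δx = (23² − 4.73²)/(2·2.7) = 93.8 m

Phase 3 (constant speed): v₀ = 23.0 m/s, a = 0 m/s².
v = v₀ + at = 23.0 + (0)(3.5) = 23.0 m/s
Δx = v₀t + ½at² = 23.0·3.5 + 0.5·0·3.5² = 80.5 m

Phase 4 (decelerating): v₀ = 23.0 m/s, a = -2.9 m/s².
v = v₀ + at → t = (0 − 23.0) / -2.9 = 7.93 s
v² = v₀² + 2aΔx → Δx = (0² − 23.0²)/(2·-2.9) = 91.2 m
Distance in phase 4 = 91.2 m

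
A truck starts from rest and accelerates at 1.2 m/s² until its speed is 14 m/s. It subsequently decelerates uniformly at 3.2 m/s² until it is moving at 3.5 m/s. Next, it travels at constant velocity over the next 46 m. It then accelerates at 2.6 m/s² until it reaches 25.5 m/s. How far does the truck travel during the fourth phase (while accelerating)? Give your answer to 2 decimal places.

122.69 m

Phase 1 (accelerating): v₀ = 0 m/s, a = 1.2 m/s².
v = v₀ + at → t = (14 − 0) / 1.2 = 11.7 s
v² = v₀² + 2aΔx → Δx = (14² − 0²)/(2·1.2) = 81.7 m

Phase 2 (decelerating): v₀ = 14.0 m/s, a = -3.2 m/s².
v = v₀ + at → t = (3.5 − 14.0) / -3.2 = 3.28 s
v² = v₀² + 2aΔx → Δx = (3.5² − 14.0²)/(2·-3.2) = 28.7 m

Phase 3 (constant speed): v₀ = 3.50 m/s, a = 0 m/s².
Constant speed: t = d/v = 46/3.50 = 13.1 s

Phase 4 (accelerating): v₀ = 3.50 m/s, a = 2.6 m/s².
v = v₀ + at → t = (25.5 − 3.50) / 2.6 = 8.46 s
v² = v₀² + 2aΔx → Δx = (25.5² − 3.50²)/(2·2.6) = 123 m
Distance in phase 4 = 123 m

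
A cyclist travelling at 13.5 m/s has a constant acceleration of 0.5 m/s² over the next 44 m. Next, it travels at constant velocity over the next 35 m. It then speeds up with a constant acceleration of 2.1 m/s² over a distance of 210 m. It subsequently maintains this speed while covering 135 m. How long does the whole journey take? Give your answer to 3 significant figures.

18.2 s

Phase 1 (accelerating): v₀ = 13.5 m/s, a = 0.5 m/s².
v² = v₀² + 2aΔx = 13.5² + 2·0.5·44 = 226 → v = 15.0 m/s
t = (v − v₀)/a = (15.0 − 13.5)/0.5 = 3.08 s

Phase 2 (constant speed): v₀ = 15.0 m/s, a = 0 m/s².
Constant speed: t = d/v = 35/15.0 = 2.33 s

Phase 3 (accelerating): v₀ = 15.0 m/s, a = 2.1 m/s².
v² = v₀² + 2aΔx = 15.0² + 2·2.1·210 = 1110 → v = 33.3 m/s
t = (v − v₀)/a = (33.3 − 15.0)/2.1 = 8.69 s

Phase 4 (constant speed): v₀ = 33.3 m/s, a = 0 m/s².
Constant speed: t = d/v = 135/33.3 = 4.06 s
Total time = 3.08 + 2.33 + 8.69 + 4.06 = 18.2 s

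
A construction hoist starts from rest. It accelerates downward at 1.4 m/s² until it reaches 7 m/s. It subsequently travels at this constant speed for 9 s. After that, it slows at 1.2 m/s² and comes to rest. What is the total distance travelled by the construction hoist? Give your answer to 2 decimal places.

100.92 m

Phase 1 (accelerating): v₀ = 0 m/s, a = 1.4 m/s².
v = v₀ + at → t = (7 − 0) / 1.4 = 5.00 s
v² = v₀² + 2aΔx → Δx = (7² − 0²)/(2·1.4) = 17.5 m

Phase 2 (constant speed): v₀ = 7.00 m/s, a = 0 m/s².
v = v₀ + at = 7.00 + (0)(9) = 7.00 m/s
Δx = v₀t + ½at² = 7.00·9 + 0.5·0·9² = 63.0 m

Phase 3 (decelerating): v₀ = 7.00 m/s, a = -1.2 m/s².
v = v₀ + at → t = (0 − 7.00) / -1.2 = 5.83 s
v² = v₀² + 2aΔx → Δx = (0² − 7.00²)/(2·-1.2) = 20.4 m
Total distance = 17.5 + 63.0 + 20.4 = 101 m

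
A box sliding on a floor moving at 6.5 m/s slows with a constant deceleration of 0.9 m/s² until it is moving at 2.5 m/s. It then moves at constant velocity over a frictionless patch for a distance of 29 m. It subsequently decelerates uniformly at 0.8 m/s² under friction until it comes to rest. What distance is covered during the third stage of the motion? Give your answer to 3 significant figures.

Phase 1 (decelerating): v₀ = 6.50 m/s, a = -0.9 m/s².
v = v₀ + at → t = (2.5 − 6.50) / -0.9 = 4.44 s
v² = v₀² + 2aΔx → Δx = (2.5² − 6.50²)/(2·-0.9) = 20.0 m

Phase 2 (constant speed): v₀ = 2.50 m/s, a = 0 m/s².
Constant speed: t = d/v = 29/2.50 = 11.6 s

Phase 3 (decelerating): v₀ = 2.50 m/s, a = -0.8 m/s².
v = v₀ + at → t = (0 − 2.50) / -0.8 = 3.12 s
v² = v₀² + 2aΔx → Δx = (0² − 2.50²)/(2·-0.8) = 3.91 m
Distance in phase 3 = 3.91 m

3.91 m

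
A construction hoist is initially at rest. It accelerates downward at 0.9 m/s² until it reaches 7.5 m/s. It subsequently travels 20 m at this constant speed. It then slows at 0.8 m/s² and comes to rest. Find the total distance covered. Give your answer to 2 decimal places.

86.41 m

Phase 1 (accelerating): v₀ = 0 m/s, a = 0.9 m/s².
v = v₀ + at → t = (7.5 − 0) / 0.9 = 8.33 s
v² = v₀² + 2aΔx → Δx = (7.5² − 0²)/(2·0.9) = 31.2 m

Phase 2 (constant speed): v₀ = 7.50 m/s, a = 0 m/s².
Constant speed: t = d/v = 20/7.50 = 2.67 s

Phase 3 (decelerating): v₀ = 7.50 m/s, a = -0.8 m/s².
v = v₀ + at → t = (0 − 7.50) / -0.8 = 9.38 s
v² = v₀² + 2aΔx → Δx = (0² − 7.50²)/(2·-0.8) = 35.2 m
Total distance = 31.2 + 20.0 + 35.2 = 86.4 m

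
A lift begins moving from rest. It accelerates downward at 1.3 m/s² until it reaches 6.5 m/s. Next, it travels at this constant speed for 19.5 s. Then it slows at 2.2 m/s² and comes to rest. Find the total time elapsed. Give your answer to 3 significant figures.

Phase 1 (accelerating): v₀ = 0 m/s, a = 1.3 m/s².
v = v₀ + at → t = (6.5 − 0) / 1.3 = 5.00 s
v² = v₀² + 2aΔx → Δx = (6.5² − 0²)/(2·1.3) = 16.2 m

Phase 2 (constant speed): v₀ = 6.50 m/s, a = 0 m/s².
v = v₀ + at = 6.50 + (0)(19.5) = 6.50 m/s
Δx = v₀t + ½at² = 6.50·19.5 + 0.5·0·19.5² = 127 m

Phase 3 (decelerating): v₀ = 6.50 m/s, a = -2.2 m/s².
v = v₀ + at → t = (0 − 6.50) / -2.2 = 2.95 s
v² = v₀² + 2aΔx → Δx = (0² − 6.50²)/(2·-2.2) = 9.60 m
Total time = 5.00 + 19.5 + 2.95 = 27.5 s

27.5 s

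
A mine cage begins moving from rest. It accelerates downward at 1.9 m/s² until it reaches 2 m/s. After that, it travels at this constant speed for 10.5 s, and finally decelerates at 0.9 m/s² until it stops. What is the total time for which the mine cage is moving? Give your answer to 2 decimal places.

Phase 1 (accelerating): v₀ = 0 m/s, a = 1.9 m/s².
v = v₀ + at → t = (2 − 0) / 1.9 = 1.05 s
v² = v₀² + 2aΔx → Δx = (2² − 0²)/(2·1.9) = 1.05 m

Phase 2 (constant speed): v₀ = 2.00 m/s, a = 0 m/s².
v = v₀ + at = 2.00 + (0)(10.5) = 2.00 m/s
Δx = v₀t + ½at² = 2.00·10.5 + 0.5·0·10.5² = 21.0 m

Phase 3 (decelerating): v₀ = 2.00 m/s, a = -0.9 m/s².
v = v₀ + at → t = (0 − 2.00) / -0.9 = 2.22 s
v² = v₀² + 2aΔx → Δx = (0² − 2.00²)/(2·-0.9) = 2.22 m
Total time = 1.05 + 10.5 + 2.22 = 13.8 s

13.77 s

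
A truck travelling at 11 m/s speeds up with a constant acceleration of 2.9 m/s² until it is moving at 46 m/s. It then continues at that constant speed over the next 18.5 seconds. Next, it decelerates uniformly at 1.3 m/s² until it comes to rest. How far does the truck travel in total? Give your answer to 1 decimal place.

Phase 1 (accelerating): v₀ = 11.0 m/s, a = 2.9 m/s².
v = v₀ + at → t = (46 − 11.0) / 2.9 = 12.1 s
v² = v₀² + 2aΔx → Δx = (46² − 11.0²)/(2·2.9) = 344 m

Phase 2 (constant speed): v₀ = 46.0 m/s, a = 0 m/s².
v = v₀ + at = 46.0 + (0)(18.5) = 46.0 m/s
Δx = v₀t + ½at² = 46.0·18.5 + 0.5·0·18.5² = 851 m

Phase 3 (decelerating): v₀ = 46.0 m/s, a = -1.3 m/s².
v = v₀ + at → t = (0 − 46.0) / -1.3 = 35.4 s
v² = v₀² + 2aΔx → Δx = (0² − 46.0²)/(2·-1.3) = 814 m
Total distance = 344 + 851 + 814 = 2010 m

2008.8 m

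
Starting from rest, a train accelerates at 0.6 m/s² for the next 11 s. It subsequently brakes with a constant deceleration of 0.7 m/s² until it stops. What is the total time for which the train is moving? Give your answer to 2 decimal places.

Phase 1 (accelerating): v₀ = 0 m/s, a = 0.6 m/s².
v = v₀ + at = 0 + (0.6)(11) = 6.60 m/s
Δx = v₀t + ½at² = 0·11 + 0.5·0.6·11² = 36.3 m

Phase 2 (decelerating): v₀ = 6.60 m/s, a = -0.7 m/s².
v = v₀ + at → t = (0 − 6.60) / -0.7 = 9.43 s
v² = v₀² + 2aΔx → Δx = (0² − 6.60²)/(2·-0.7) = 31.1 m
Total time = 11.0 + 9.43 = 20.4 s

20.43 s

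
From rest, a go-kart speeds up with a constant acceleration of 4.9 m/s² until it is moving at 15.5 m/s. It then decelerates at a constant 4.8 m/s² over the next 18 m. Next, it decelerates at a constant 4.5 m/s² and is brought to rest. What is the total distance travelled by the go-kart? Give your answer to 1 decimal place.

Phase 1 (accelerating): v₀ = 0 m/s, a = 4.9 m/s².
v = v₀ + at → t = (15.5 − 0) / 4.9 = 3.16 s
v² = v₀² + 2aΔx → Δx = (15.5² − 0²)/(2·4.9) = 24.5 m

Phase 2 (decelerating): v₀ = 15.5 m/s, a = -4.8 m/s².
v² = v₀² + 2aΔx = 15.5² + 2·-4.8·18 = 67.5 → v = 8.21 m/s
t = (v − v₀)/a = (8.21 − 15.5)/-4.8 = 1.52 s

Phase 3 (decelerating): v₀ = 8.21 m/s, a = -4.5 m/s².
v = v₀ + at → t = (0 − 8.21) / -4.5 = 1.83 s
v² = v₀² + 2aΔx → Δx = (0² − 8.21²)/(2·-4.5) = 7.49 m
Total distance = 24.5 + 18.0 + 7.49 = 50.0 m

50.0 m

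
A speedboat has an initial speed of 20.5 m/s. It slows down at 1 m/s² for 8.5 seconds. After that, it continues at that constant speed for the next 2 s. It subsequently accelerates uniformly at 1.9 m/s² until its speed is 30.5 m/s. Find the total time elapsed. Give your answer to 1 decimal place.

20.2 s

Phase 1 (decelerating): v₀ = 20.5 m/s, a = -1 m/s².
v = v₀ + at = 20.5 + (-1)(8.5) = 12.0 m/s
Δx = v₀t + ½at² = 20.5·8.5 + 0.5·-1·8.5² = 138 m

Phase 2 (constant speed): v₀ = 12.0 m/s, a = 0 m/s².
v = v₀ + at = 12.0 + (0)(2) = 12.0 m/s
Δx = v₀t + ½at² = 12.0·2 + 0.5·0·2² = 24.0 m

Phase 3 (accelerating): v₀ = 12.0 m/s, a = 1.9 m/s².
v = v₀ + at → t = (30.5 − 12.0) / 1.9 = 9.74 s
v² = v₀² + 2aΔx → Δx = (30.5² − 12.0²)/(2·1.9) = 207 m
Total time = 8.50 + 2.00 + 9.74 = 20.2 s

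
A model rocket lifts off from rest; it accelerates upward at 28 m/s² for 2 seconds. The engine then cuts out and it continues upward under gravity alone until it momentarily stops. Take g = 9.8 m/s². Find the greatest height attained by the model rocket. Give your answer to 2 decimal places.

216.00 m

Phase 1 (powered ascent): v₀ = 0 m/s, a = 28 m/s².
v = v₀ + at = 0 + (28)(2) = 56.0 m/s
Δx = v₀t + ½at² = 0·2 + 0.5·28·2² = 56.0 m

Phase 2 (coasting upward): v₀ = 56.0 m/s, a = -9.8 m/s².
v = v₀ + at → t = (0 − 56.0) / -9.8 = 5.71 s
v² = v₀² + 2aΔx → Δx = (0² − 56.0²)/(2·-9.8) = 160 m
Maximum height = 56.0 + 160 = 216 m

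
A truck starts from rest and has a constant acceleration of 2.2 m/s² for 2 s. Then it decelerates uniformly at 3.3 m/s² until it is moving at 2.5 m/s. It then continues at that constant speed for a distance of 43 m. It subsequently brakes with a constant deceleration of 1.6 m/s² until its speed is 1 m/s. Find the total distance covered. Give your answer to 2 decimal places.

Phase 1 (accelerating): v₀ = 0 m/s, a = 2.2 m/s².
v = v₀ + at = 0 + (2.2)(2) = 4.40 m/s
Δx = v₀t + ½at² = 0·2 + 0.5·2.2·2² = 4.40 m

Phase 2 (decelerating): v₀ = 4.40 m/s, a = -3.3 m/s².
v = v₀ + at → t = (2.5 − 4.40) / -3.3 = 0.576 s
v² = v₀² + 2aΔx → Δx = (2.5² − 4.40²)/(2·-3.3) = 1.99 m

Phase 3 (constant speed): v₀ = 2.50 m/s, a = 0 m/s².
Constant speed: t = d/v = 43/2.50 = 17.2 s

Phase 4 (decelerating): v₀ = 2.50 m/s, a = -1.6 m/s².
v = v₀ + at → t = (1 − 2.50) / -1.6 = 0.938 s
v² = v₀² + 2aΔx → Δx = (1² − 2.50²)/(2·-1.6) = 1.64 m
Total distance = 4.40 + 1.99 + 43.0 + 1.64 = 51.0 m

51.03 m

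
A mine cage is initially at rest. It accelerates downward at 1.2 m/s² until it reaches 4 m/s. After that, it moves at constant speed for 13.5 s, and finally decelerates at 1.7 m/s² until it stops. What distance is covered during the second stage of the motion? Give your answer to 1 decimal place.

54.0 m

Phase 1 (accelerating): v₀ = 0 m/s, a = 1.2 m/s².
v = v₀ + at → t = (4 − 0) / 1.2 = 3.33 s
v² = v₀² + 2aΔx → Δx = (4² − 0²)/(2·1.2) = 6.67 m

Phase 2 (constant speed): v₀ = 4.00 m/s, a = 0 m/s².
v = v₀ + at = 4.00 + (0)(13.5) = 4.00 m/s
Δx = v₀t + ½at² = 4.00·13.5 + 0.5·0·13.5² = 54.0 m
Distance in phase 2 = 54.0 m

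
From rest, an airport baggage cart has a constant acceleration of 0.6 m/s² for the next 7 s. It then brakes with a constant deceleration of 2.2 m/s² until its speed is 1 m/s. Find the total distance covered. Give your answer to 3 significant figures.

18.5 m

Phase 1 (accelerating): v₀ = 0 m/s, a = 0.6 m/s².
v = v₀ + at = 0 + (0.6)(7) = 4.20 m/s
Δx = v₀t + ½at² = 0·7 + 0.5·0.6·7² = 14.7 m

Phase 2 (decelerating): v₀ = 4.20 m/s, a = -2.2 m/s².
v = v₀ + at → t = (1 − 4.20) / -2.2 = 1.45 s
v² = v₀² + 2aΔx → Δx = (1² − 4.20²)/(2·-2.2) = 3.78 m
Total distance = 14.7 + 3.78 = 18.5 m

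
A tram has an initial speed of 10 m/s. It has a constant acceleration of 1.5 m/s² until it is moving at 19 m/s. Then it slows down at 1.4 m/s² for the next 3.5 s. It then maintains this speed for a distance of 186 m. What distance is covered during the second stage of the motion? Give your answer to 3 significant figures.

57.9 m

Phase 1 (accelerating): v₀ = 10.0 m/s, a = 1.5 m/s².
v = v₀ + at → t = (19 − 10.0) / 1.5 = 6.00 s
v² = v₀² + 2aΔx → Δx = (19² − 10.0²)/(2·1.5) = 87.0 m

Phase 2 (decelerating): v₀ = 19.0 m/s, a = -1.4 m/s².
v = v₀ + at = 19.0 + (-1.4)(3.5) = 14.1 m/s
Δx = v₀t + ½at² = 19.0·3.5 + 0.5·-1.4·3.5² = 57.9 m
Distance in phase 2 = 57.9 m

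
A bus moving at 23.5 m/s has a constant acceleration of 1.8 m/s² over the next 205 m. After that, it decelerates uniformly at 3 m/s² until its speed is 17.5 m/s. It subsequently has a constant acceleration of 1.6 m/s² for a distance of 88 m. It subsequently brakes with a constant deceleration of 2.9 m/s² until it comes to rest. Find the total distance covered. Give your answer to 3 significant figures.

Phase 1 (accelerating): v₀ = 23.5 m/s, a = 1.8 m/s².
v² = v₀² + 2aΔx = 23.5² + 2·1.8·205 = 1290 → v = 35.9 m/s
t = (v − v₀)/a = (35.9 − 23.5)/1.8 = 6.90 s

Phase 2 (decelerating): v₀ = 35.9 m/s, a = -3 m/s².
v = v₀ + at → t = (17.5 − 35.9) / -3 = 6.14 s
v² = v₀² + 2aΔx → Δx = (17.5² − 35.9²)/(2·-3) = 164 m

Phase 3 (accelerating): v₀ = 17.5 m/s, a = 1.6 m/s².
v² = v₀² + 2aΔx = 17.5² + 2·1.6·88 = 588 → v = 24.2 m/s
t = (v − v₀)/a = (24.2 − 17.5)/1.6 = 4.22 s

Phase 4 (decelerating): v₀ = 24.2 m/s, a = -2.9 m/s².
v = v₀ + at → t = (0 − 24.2) / -2.9 = 8.36 s
v² = v₀² + 2aΔx → Δx = (0² − 24.2²)/(2·-2.9) = 101 m
Total distance = 205 + 164 + 88.0 + 101 = 558 m

558 m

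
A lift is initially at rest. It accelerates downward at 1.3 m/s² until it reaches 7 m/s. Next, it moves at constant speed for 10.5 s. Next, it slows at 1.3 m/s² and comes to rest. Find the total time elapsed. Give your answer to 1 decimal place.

Phase 1 (accelerating): v₀ = 0 m/s, a = 1.3 m/s².
v = v₀ + at → t = (7 − 0) / 1.3 = 5.38 s
v² = v₀² + 2aΔx → Δx = (7² − 0²)/(2·1.3) = 18.8 m

Phase 2 (constant speed): v₀ = 7.00 m/s, a = 0 m/s².
v = v₀ + at = 7.00 + (0)(10.5) = 7.00 m/s
Δx = v₀t + ½at² = 7.00·10.5 + 0.5·0·10.5² = 73.5 m

Phase 3 (decelerating): v₀ = 7.00 m/s, a = -1.3 m/s².
v = v₀ + at → t = (0 − 7.00) / -1.3 = 5.38 s
v² = v₀² + 2aΔx → Δx = (0² − 7.00²)/(2·-1.3) = 18.8 m
Total time = 5.38 + 10.5 + 5.38 = 21.3 s

21.3 s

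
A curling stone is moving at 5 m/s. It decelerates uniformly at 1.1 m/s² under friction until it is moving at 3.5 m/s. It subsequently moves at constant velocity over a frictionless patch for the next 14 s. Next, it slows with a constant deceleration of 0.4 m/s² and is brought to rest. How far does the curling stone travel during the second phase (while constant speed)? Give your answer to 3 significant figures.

49.0 m

Phase 1 (decelerating): v₀ = 5.00 m/s, a = -1.1 m/s².
v = v₀ + at → t = (3.5 − 5.00) / -1.1 = 1.36 s
v² = v₀² + 2aΔx → Δx = (3.5² − 5.00²)/(2·-1.1) = 5.80 m

Phase 2 (constant speed): v₀ = 3.50 m/s, a = 0 m/s².
v = v₀ + at = 3.50 + (0)(14) = 3.50 m/s
Δx = v₀t + ½at² = 3.50·14 + 0.5·0·14² = 49.0 m
Distance in phase 2 = 49.0 m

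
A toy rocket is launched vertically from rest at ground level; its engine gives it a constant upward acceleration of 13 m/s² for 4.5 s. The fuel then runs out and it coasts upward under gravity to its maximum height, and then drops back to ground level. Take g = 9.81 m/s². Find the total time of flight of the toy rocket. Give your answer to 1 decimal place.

18.4 s

Phase 1 (powered ascent): v₀ = 0 m/s, a = 13 m/s².
v = v₀ + at = 0 + (13)(4.5) = 58.5 m/s
Δx = v₀t + ½at² = 0·4.5 + 0.5·13·4.5² = 132 m

Phase 2 (coasting upward): v₀ = 58.5 m/s, a = -9.81 m/s².
v = v₀ + at → t = (0 − 58.5) / -9.81 = 5.96 s
v² = v₀² + 2aΔx → Δx = (0² − 58.5²)/(2·-9.81) = 174 m

Phase 3 (free fall): v₀ = 0 m/s, a = -9.81 m/s².
Falls 306 m from rest: t = √(2·306/9.81) = 7.90 s; v = g·t = 77.5 m/s.
Total time = 4.50 + 5.96 + 7.90 = 18.4 s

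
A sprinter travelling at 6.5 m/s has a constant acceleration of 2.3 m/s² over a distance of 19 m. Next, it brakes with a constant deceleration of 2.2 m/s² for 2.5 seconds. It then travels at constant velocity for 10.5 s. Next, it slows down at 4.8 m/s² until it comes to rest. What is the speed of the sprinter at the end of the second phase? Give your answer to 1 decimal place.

Phase 1 (accelerating): v₀ = 6.50 m/s, a = 2.3 m/s².
v² = v₀² + 2aΔx = 6.50² + 2·2.3·19 = 130 → v = 11.4 m/s
t = (v − v₀)/a = (11.4 − 6.50)/2.3 = 2.12 s

Phase 2 (decelerating): v₀ = 11.4 m/s, a = -2.2 m/s².
v = v₀ + at = 11.4 + (-2.2)(2.5) = 5.89 m/s
Δx = v₀t + ½at² = 11.4·2.5 + 0.5·-2.2·2.5² = 21.6 m
Speed at end of phase 2 = 5.89 m/s

5.9 m/s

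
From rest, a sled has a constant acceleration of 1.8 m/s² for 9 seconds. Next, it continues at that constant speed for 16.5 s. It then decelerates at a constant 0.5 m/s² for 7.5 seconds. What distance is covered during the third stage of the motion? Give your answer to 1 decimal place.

107.4 m

Phase 1 (accelerating): v₀ = 0 m/s, a = 1.8 m/s².
v = v₀ + at = 0 + (1.8)(9) = 16.2 m/s
Δx = v₀t + ½at² = 0·9 + 0.5·1.8·9² = 72.9 m

Phase 2 (constant speed): v₀ = 16.2 m/s, a = 0 m/s².
v = v₀ + at = 16.2 + (0)(16.5) = 16.2 m/s
Δx = v₀t + ½at² = 16.2·16.5 + 0.5·0·16.5² = 267 m

Phase 3 (decelerating): v₀ = 16.2 m/s, a = -0.5 m/s².
v = v₀ + at = 16.2 + (-0.5)(7.5) = 12.4 m/s
Δx = v₀t + ½at² = 16.2·7.5 + 0.5·-0.5·7.5² = 107 m
Distance in phase 3 = 107 m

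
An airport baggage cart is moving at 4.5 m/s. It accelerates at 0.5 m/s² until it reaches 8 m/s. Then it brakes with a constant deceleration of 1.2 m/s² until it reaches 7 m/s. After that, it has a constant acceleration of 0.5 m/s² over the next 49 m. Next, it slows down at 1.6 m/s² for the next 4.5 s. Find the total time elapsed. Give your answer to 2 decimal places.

Phase 1 (accelerating): v₀ = 4.50 m/s, a = 0.5 m/s².
v = v₀ + at → t = (8 − 4.50) / 0.5 = 7.00 s
v² = v₀² + 2aΔx → Δx = (8² − 4.50²)/(2·0.5) = 43.8 m

Phase 2 (decelerating): v₀ = 8.00 m/s, a = -1.2 m/s².
v = v₀ + at → t = (7 − 8.00) / -1.2 = 0.833 s
v² = v₀² + 2aΔx → Δx = (7² − 8.00²)/(2·-1.2) = 6.25 m

Phase 3 (accelerating): v₀ = 7.00 m/s, a = 0.5 m/s².
v² = v₀² + 2aΔx = 7.00² + 2·0.5·49 = 98.0 → v = 9.90 m/s
t = (v − v₀)/a = (9.90 − 7.00)/0.5 = 5.80 s

Phase 4 (decelerating): v₀ = 9.90 m/s, a = -1.6 m/s².
v = v₀ + at = 9.90 + (-1.6)(4.5) = 2.70 m/s
Δx = v₀t + ½at² = 9.90·4.5 + 0.5·-1.6·4.5² = 28.3 m
Total time = 7.00 + 0.833 + 5.80 + 4.50 = 18.1 s

18.13 s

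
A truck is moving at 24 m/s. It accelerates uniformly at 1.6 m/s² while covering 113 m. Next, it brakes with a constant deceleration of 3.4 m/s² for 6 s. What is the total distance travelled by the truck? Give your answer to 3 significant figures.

236 m

Phase 1 (accelerating): v₀ = 24.0 m/s, a = 1.6 m/s².
v² = v₀² + 2aΔx = 24.0² + 2·1.6·113 = 938 → v = 30.6 m/s
t = (v − v₀)/a = (30.6 − 24.0)/1.6 = 4.14 s

Phase 2 (decelerating): v₀ = 30.6 m/s, a = -3.4 m/s².
v = v₀ + at = 30.6 + (-3.4)(6) = 10.2 m/s
Δx = v₀t + ½at² = 30.6·6 + 0.5·-3.4·6² = 123 m
Total distance = 113 + 123 = 236 m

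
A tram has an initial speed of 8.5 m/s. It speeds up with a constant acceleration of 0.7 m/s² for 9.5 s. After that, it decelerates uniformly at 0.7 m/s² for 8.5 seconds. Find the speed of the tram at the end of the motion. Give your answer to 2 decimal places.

9.20 m/s

Phase 1 (accelerating): v₀ = 8.50 m/s, a = 0.7 m/s².
v = v₀ + at = 8.50 + (0.7)(9.5) = 15.1 m/s
Δx = v₀t + ½at² = 8.50·9.5 + 0.5·0.7·9.5² = 112 m

Phase 2 (decelerating): v₀ = 15.1 m/s, a = -0.7 m/s².
v = v₀ + at = 15.1 + (-0.7)(8.5) = 9.20 m/s
Δx = v₀t + ½at² = 15.1·8.5 + 0.5·-0.7·8.5² = 103 m
Final speed = 9.20 m/s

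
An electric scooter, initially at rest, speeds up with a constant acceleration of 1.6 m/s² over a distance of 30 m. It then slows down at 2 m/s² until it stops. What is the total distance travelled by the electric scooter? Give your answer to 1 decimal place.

Phase 1 (accelerating): v₀ = 0 m/s, a = 1.6 m/s².
v² = v₀² + 2aΔx = 0² + 2·1.6·30 = 96.0 → v = 9.80 m/s
t = (v − v₀)/a = (9.80 − 0)/1.6 = 6.12 s

Phase 2 (decelerating): v₀ = 9.80 m/s, a = -2 m/s².
v = v₀ + at → t = (0 − 9.80) / -2 = 4.90 s
v² = v₀² + 2aΔx → Δx = (0² − 9.80²)/(2·-2) = 24.0 m
Total distance = 30.0 + 24.0 = 54.0 m

54.0 m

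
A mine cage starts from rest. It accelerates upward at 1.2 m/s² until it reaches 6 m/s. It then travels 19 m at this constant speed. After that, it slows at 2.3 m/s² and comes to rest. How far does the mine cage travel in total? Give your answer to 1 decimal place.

41.8 m

Phase 1 (accelerating): v₀ = 0 m/s, a = 1.2 m/s².
v = v₀ + at → t = (6 − 0) / 1.2 = 5.00 s
v² = v₀² + 2aΔx → Δx = (6² − 0²)/(2·1.2) = 15.0 m

Phase 2 (constant speed): v₀ = 6.00 m/s, a = 0 m/s².
Constant speed: t = d/v = 19/6.00 = 3.17 s

Phase 3 (decelerating): v₀ = 6.00 m/s, a = -2.3 m/s².
v = v₀ + at → t = (0 − 6.00) / -2.3 = 2.61 s
v² = v₀² + 2aΔx → Δx = (0² − 6.00²)/(2·-2.3) = 7.83 m
Total distance = 15.0 + 19.0 + 7.83 = 41.8 m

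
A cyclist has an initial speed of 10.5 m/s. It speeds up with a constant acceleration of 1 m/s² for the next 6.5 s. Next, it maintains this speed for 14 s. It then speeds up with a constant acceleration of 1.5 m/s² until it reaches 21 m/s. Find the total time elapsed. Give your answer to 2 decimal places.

23.17 s

Phase 1 (accelerating): v₀ = 10.5 m/s, a = 1 m/s².
v = v₀ + at = 10.5 + (1)(6.5) = 17.0 m/s
Δx = v₀t + ½at² = 10.5·6.5 + 0.5·1·6.5² = 89.4 m

Phase 2 (constant speed): v₀ = 17.0 m/s, a = 0 m/s².
v = v₀ + at = 17.0 + (0)(14) = 17.0 m/s
Δx = v₀t + ½at² = 17.0·14 + 0.5·0·14² = 238 m

Phase 3 (accelerating): v₀ = 17.0 m/s, a = 1.5 m/s².
v = v₀ + at → t = (21 − 17.0) / 1.5 = 2.67 s
v² = v₀² + 2aΔx → Δx = (21² − 17.0²)/(2·1.5) = 50.7 m
Total time = 6.50 + 14.0 + 2.67 = 23.2 s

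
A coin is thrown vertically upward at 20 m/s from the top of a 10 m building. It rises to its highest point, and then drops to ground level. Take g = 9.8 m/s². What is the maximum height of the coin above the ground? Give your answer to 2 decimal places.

30.41 m

Phase 1 (rising): v₀ = 20.0 m/s, a = -9.8 m/s².
v = v₀ + at → t = (0 − 20.0) / -9.8 = 2.04 s
v² = v₀² + 2aΔx → Δx = (0² − 20.0²)/(2·-9.8) = 20.4 m
Maximum height = 10 + 20.4 = 30.4 m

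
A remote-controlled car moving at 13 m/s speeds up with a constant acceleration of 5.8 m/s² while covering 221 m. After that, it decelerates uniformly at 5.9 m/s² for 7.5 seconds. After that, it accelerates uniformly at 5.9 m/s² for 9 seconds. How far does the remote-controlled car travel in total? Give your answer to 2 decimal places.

758.29 m

Phase 1 (accelerating): v₀ = 13.0 m/s, a = 5.8 m/s².
v² = v₀² + 2aΔx = 13.0² + 2·5.8·221 = 2730 → v = 52.3 m/s
t = (v − v₀)/a = (52.3 − 13.0)/5.8 = 6.77 s

Phase 2 (decelerating): v₀ = 52.3 m/s, a = -5.9 m/s².
v = v₀ + at = 52.3 + (-5.9)(7.5) = 8.02 m/s
Δx = v₀t + ½at² = 52.3·7.5 + 0.5·-5.9·7.5² = 226 m

Phase 3 (accelerating): v₀ = 8.02 m/s, a = 5.9 m/s².
v = v₀ + at = 8.02 + (5.9)(9) = 61.1 m/s
Δx = v₀t + ½at² = 8.02·9 + 0.5·5.9·9² = 311 m
Total distance = 221 + 226 + 311 = 758 m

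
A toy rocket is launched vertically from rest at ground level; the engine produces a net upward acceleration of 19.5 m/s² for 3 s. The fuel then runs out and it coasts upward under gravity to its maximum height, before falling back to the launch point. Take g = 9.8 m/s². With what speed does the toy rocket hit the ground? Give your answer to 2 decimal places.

Phase 1 (powered ascent): v₀ = 0 m/s, a = 19.5 m/s².
v = v₀ + at = 0 + (19.5)(3) = 58.5 m/s
Δx = v₀t + ½at² = 0·3 + 0.5·19.5·3² = 87.8 m

Phase 2 (coasting upward): v₀ = 58.5 m/s, a = -9.8 m/s².
v = v₀ + at → t = (0 − 58.5) / -9.8 = 5.97 s
v² = v₀² + 2aΔx → Δx = (0² − 58.5²)/(2·-9.8) = 175 m

Phase 3 (free fall): v₀ = 0 m/s, a = -9.8 m/s².
Falls 262 m from rest: t = √(2·262/9.8) = 7.32 s; v = g·t = 71.7 m/s.
Impact speed = 71.7 m/s

71.71 m/s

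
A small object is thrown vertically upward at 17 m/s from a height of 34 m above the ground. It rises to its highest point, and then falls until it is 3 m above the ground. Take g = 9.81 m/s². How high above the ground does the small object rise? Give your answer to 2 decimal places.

48.73 m

Phase 1 (rising): v₀ = 17.0 m/s, a = -9.81 m/s².
v = v₀ + at → t = (0 − 17.0) / -9.81 = 1.73 s
v² = v₀² + 2aΔx → Δx = (0² − 17.0²)/(2·-9.81) = 14.7 m
Maximum height = 34 + 14.7 = 48.7 m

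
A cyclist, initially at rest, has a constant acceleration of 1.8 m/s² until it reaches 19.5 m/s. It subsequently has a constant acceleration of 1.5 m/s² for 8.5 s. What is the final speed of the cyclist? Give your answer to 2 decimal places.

32.25 m/s

Phase 1 (accelerating): v₀ = 0 m/s, a = 1.8 m/s².
v = v₀ + at → t = (19.5 − 0) / 1.8 = 10.8 s
v² = v₀² + 2aΔx → Δx = (19.5² − 0²)/(2·1.8) = 106 m

Phase 2 (accelerating): v₀ = 19.5 m/s, a = 1.5 m/s².
v = v₀ + at = 19.5 + (1.5)(8.5) = 32.2 m/s
Δx = v₀t + ½at² = 19.5·8.5 + 0.5·1.5·8.5² = 220 m
Final speed = 32.2 m/s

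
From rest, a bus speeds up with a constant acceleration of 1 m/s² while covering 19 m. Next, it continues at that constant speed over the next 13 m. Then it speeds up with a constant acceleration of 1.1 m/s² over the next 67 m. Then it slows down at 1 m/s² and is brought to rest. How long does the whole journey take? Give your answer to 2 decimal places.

Phase 1 (accelerating): v₀ = 0 m/s, a = 1 m/s².
v² = v₀² + 2aΔx = 0² + 2·1·19 = 38.0 → v = 6.16 m/s
t = (v − v₀)/a = (6.16 − 0)/1 = 6.16 s

Phase 2 (constant speed): v₀ = 6.16 m/s, a = 0 m/s².
Constant speed: t = d/v = 13/6.16 = 2.11 s

Phase 3 (accelerating): v₀ = 6.16 m/s, a = 1.1 m/s².
v² = v₀² + 2aΔx = 6.16² + 2·1.1·67 = 185 → v = 13.6 m/s
t = (v − v₀)/a = (13.6 − 6.16)/1.1 = 6.77 s

Phase 4 (decelerating): v₀ = 13.6 m/s, a = -1 m/s².
v = v₀ + at → t = (0 − 13.6) / -1 = 13.6 s
v² = v₀² + 2aΔx → Δx = (0² − 13.6²)/(2·-1) = 92.7 m
Total time = 6.16 + 2.11 + 6.77 + 13.6 = 28.7 s

28.66 s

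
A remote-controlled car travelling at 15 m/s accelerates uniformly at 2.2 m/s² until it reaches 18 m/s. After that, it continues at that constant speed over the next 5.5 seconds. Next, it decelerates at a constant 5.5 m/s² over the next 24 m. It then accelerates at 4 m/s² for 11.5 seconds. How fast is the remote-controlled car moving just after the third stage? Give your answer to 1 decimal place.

Phase 1 (accelerating): v₀ = 15.0 m/s, a = 2.2 m/s².
v = v₀ + at → t = (18 − 15.0) / 2.2 = 1.36 s
v² = v₀² + 2aΔx → Δx = (18² − 15.0²)/(2·2.2) = 22.5 m

Phase 2 (constant speed): v₀ = 18.0 m/s, a = 0 m/s².
v = v₀ + at = 18.0 + (0)(5.5) = 18.0 m/s
Δx = v₀t + ½at² = 18.0·5.5 + 0.5·0·5.5² = 99.0 m

Phase 3 (decelerating): v₀ = 18.0 m/s, a = -5.5 m/s².
v² = v₀² + 2aΔx = 18.0² + 2·-5.5·24 = 60.0 → v = 7.75 m/s
t = (v − v₀)/a = (7.75 − 18.0)/-5.5 = 1.86 s
Speed at end of phase 3 = 7.75 m/s

7.7 m/s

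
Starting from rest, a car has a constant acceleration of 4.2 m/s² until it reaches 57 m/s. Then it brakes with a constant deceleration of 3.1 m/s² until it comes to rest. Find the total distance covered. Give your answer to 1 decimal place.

910.8 m

Phase 1 (accelerating): v₀ = 0 m/s, a = 4.2 m/s².
v = v₀ + at → t = (57 − 0) / 4.2 = 13.6 s
v² = v₀² + 2aΔx → Δx = (57² − 0²)/(2·4.2) = 387 m

Phase 2 (decelerating): v₀ = 57.0 m/s, a = -3.1 m/s².
v = v₀ + at → t = (0 − 57.0) / -3.1 = 18.4 s
v² = v₀² + 2aΔx → Δx = (0² − 57.0²)/(2·-3.1) = 524 m
Total distance = 387 + 524 = 911 m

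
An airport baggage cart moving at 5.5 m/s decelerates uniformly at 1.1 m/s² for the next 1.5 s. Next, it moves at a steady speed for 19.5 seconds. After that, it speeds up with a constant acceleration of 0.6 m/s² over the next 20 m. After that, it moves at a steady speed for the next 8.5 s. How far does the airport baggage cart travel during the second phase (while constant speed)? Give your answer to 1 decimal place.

Phase 1 (decelerating): v₀ = 5.50 m/s, a = -1.1 m/s².
v = v₀ + at = 5.50 + (-1.1)(1.5) = 3.85 m/s
Δx = v₀t + ½at² = 5.50·1.5 + 0.5·-1.1·1.5² = 7.01 m

Phase 2 (constant speed): v₀ = 3.85 m/s, a = 0 m/s².
v = v₀ + at = 3.85 + (0)(19.5) = 3.85 m/s
Δx = v₀t + ½at² = 3.85·19.5 + 0.5·0·19.5² = 75.1 m
Distance in phase 2 = 75.1 m

75.1 m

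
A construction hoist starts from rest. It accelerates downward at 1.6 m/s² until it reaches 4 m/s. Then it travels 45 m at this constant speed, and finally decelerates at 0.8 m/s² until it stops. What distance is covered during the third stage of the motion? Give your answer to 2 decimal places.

10.00 m

Phase 1 (accelerating): v₀ = 0 m/s, a = 1.6 m/s².
v = v₀ + at → t = (4 − 0) / 1.6 = 2.50 s
v² = v₀² + 2aΔx → Δx = (4² − 0²)/(2·1.6) = 5.00 m

Phase 2 (constant speed): v₀ = 4.00 m/s, a = 0 m/s².
Constant speed: t = d/v = 45/4.00 = 11.2 s

Phase 3 (decelerating): v₀ = 4.00 m/s, a = -0.8 m/s².
v = v₀ + at → t = (0 − 4.00) / -0.8 = 5.00 s
v² = v₀² + 2aΔx → Δx = (0² − 4.00²)/(2·-0.8) = 10.0 m
Distance in phase 3 = 10.0 m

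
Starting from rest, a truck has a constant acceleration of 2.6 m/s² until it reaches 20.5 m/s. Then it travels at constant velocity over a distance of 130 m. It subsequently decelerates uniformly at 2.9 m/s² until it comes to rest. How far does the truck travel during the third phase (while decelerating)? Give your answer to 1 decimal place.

Phase 1 (accelerating): v₀ = 0 m/s, a = 2.6 m/s².
v = v₀ + at → t = (20.5 − 0) / 2.6 = 7.88 s
v² = v₀² + 2aΔx → Δx = (20.5² − 0²)/(2·2.6) = 80.8 m

Phase 2 (constant speed): v₀ = 20.5 m/s, a = 0 m/s².
Constant speed: t = d/v = 130/20.5 = 6.34 s

Phase 3 (decelerating): v₀ = 20.5 m/s, a = -2.9 m/s².
v = v₀ + at → t = (0 − 20.5) / -2.9 = 7.07 s
v² = v₀² + 2aΔx → Δx = (0² − 20.5²)/(2·-2.9) = 72.5 m
Distance in phase 3 = 72.5 m

72.5 m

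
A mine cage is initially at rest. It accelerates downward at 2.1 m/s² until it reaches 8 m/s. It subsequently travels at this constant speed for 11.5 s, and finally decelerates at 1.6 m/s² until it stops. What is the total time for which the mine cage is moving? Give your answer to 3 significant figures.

Phase 1 (accelerating): v₀ = 0 m/s, a = 2.1 m/s².
v = v₀ + at → t = (8 − 0) / 2.1 = 3.81 s
v² = v₀² + 2aΔx → Δx = (8² − 0²)/(2·2.1) = 15.2 m

Phase 2 (constant speed): v₀ = 8.00 m/s, a = 0 m/s².
v = v₀ + at = 8.00 + (0)(11.5) = 8.00 m/s
Δx = v₀t + ½at² = 8.00·11.5 + 0.5·0·11.5² = 92.0 m

Phase 3 (decelerating): v₀ = 8.00 m/s, a = -1.6 m/s².
v = v₀ + at → t = (0 − 8.00) / -1.6 = 5.00 s
v² = v₀² + 2aΔx → Δx = (0² − 8.00²)/(2·-1.6) = 20.0 m
Total time = 3.81 + 11.5 + 5.00 = 20.3 s

20.3 s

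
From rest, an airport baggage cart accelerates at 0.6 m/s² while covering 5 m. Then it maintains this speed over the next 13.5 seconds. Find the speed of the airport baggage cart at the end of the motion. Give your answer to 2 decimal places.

2.45 m/s

Phase 1 (accelerating): v₀ = 0 m/s, a = 0.6 m/s².
v² = v₀² + 2aΔx = 0² + 2·0.6·5 = 6.00 → v = 2.45 m/s
t = (v − v₀)/a = (2.45 − 0)/0.6 = 4.08 s

Phase 2 (constant speed): v₀ = 2.45 m/s, a = 0 m/s².
v = v₀ + at = 2.45 + (0)(13.5) = 2.45 m/s
Δx = v₀t + ½at² = 2.45·13.5 + 0.5·0·13.5² = 33.1 m
Final speed = 2.45 m/s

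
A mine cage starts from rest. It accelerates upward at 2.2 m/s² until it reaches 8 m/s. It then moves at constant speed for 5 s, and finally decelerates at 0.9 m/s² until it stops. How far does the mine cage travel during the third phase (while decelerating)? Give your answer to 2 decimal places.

Phase 1 (accelerating): v₀ = 0 m/s, a = 2.2 m/s².
v = v₀ + at → t = (8 − 0) / 2.2 = 3.64 s
v² = v₀² + 2aΔx → Δx = (8² − 0²)/(2·2.2) = 14.5 m

Phase 2 (constant speed): v₀ = 8.00 m/s, a = 0 m/s².
v = v₀ + at = 8.00 + (0)(5) = 8.00 m/s
Δx = v₀t + ½at² = 8.00·5 + 0.5·0·5² = 40.0 m

Phase 3 (decelerating): v₀ = 8.00 m/s, a = -0.9 m/s².
v = v₀ + at → t = (0 − 8.00) / -0.9 = 8.89 s
v² = v₀² + 2aΔx → Δx = (0² − 8.00²)/(2·-0.9) = 35.6 m
Distance in phase 3 = 35.6 m

35.56 m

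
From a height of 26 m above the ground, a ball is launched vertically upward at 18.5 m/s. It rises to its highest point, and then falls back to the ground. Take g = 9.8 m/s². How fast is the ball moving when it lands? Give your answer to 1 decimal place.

Phase 1 (rising): v₀ = 18.5 m/s, a = -9.8 m/s².
v = v₀ + at → t = (0 − 18.5) / -9.8 = 1.89 s
v² = v₀² + 2aΔx → Δx = (0² − 18.5²)/(2·-9.8) = 17.5 m

Phase 2 (falling): v₀ = 0 m/s, a = -9.8 m/s².
Falls 43.5 m from rest: t = √(2·43.5/9.8) = 2.98 s; v = g·t = 29.2 m/s.
Final speed = 29.2 m/s

29.2 m/s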